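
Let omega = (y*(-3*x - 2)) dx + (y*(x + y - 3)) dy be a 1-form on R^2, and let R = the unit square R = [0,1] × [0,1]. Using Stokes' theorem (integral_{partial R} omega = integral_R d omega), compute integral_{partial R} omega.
integral_(partial R) omega = 4

Stokes: integral_partial_R omega = integral_R d omega with d omega = (∂Q/∂x - ∂P/∂y) dx ∧ dy.
  ∂Q/∂x = y
  ∂P/∂y = -3*x - 2
  integrand = ∂Q/∂x - ∂P/∂y = 3*x + y + 2.
Integrating over R: integral_0^1 integral_0^1 (3*x + y + 2) dx dy = 4.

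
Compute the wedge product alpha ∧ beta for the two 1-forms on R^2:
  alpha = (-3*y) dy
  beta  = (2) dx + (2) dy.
alpha ∧ beta = (6*y) dx ∧ dy

Distribute the wedge, using dx_i ∧ dx_j = -dx_j ∧ dx_i and dx_i ∧ dx_i = 0. For each pair (i, j) with i < j, the coefficient of dx_i ∧ dx_j in alpha ∧ beta is (alpha_i * beta_j - alpha_j * beta_i). Collecting: alpha ∧ beta = (6*y) dx ∧ dy.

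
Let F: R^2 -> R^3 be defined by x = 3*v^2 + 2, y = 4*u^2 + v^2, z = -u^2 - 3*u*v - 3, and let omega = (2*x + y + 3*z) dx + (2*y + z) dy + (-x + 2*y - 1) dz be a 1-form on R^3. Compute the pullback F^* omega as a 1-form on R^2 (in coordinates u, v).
F^* omega = (40*u^3 - 48*u^2*v + 18*u*v^2 - 18*u + 3*v^3 + 9*v) du + (-24*u^3 + 20*u^2*v - 57*u*v^2 + 9*u + 46*v^3 - 36*v) dv

Using F^*(f dg) = (f ∘ F) d(g ∘ F), substitute each coordinate x_i by F_i(u, v) in f_i, and replace dx_i by d F_i = (∂F_i/∂u) du + (∂F_i/∂v) dv.
  For the x component: f_1(F) = u^2 - 9*u*v + 7*v^2 - 5; d F_1 = (0) du + (6*v) dv
  For the y component: f_2(F) = 7*u^2 - 3*u*v + 2*v^2 - 3; d F_2 = (8*u) du + (2*v) dv
  For the z component: f_3(F) = 8*u^2 - v^2 - 3; d F_3 = (-2*u - 3*v) du + (-3*u) dv
Combining and collecting du, dv coefficients:
  coeff of du: 40*u^3 - 48*u^2*v + 18*u*v^2 - 18*u + 3*v^3 + 9*v
  coeff of dv: -24*u^3 + 20*u^2*v - 57*u*v^2 + 9*u + 46*v^3 - 36*v
F^* omega = (40*u^3 - 48*u^2*v + 18*u*v^2 - 18*u + 3*v^3 + 9*v) du + (-24*u^3 + 20*u^2*v - 57*u*v^2 + 9*u + 46*v^3 - 36*v) dv.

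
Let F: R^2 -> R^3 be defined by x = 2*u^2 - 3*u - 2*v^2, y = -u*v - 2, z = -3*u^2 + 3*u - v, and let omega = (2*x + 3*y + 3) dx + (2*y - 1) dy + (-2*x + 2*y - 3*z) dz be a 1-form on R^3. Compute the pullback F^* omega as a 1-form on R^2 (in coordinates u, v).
F^* omega = (-14*u^3 - 3*u^2 - 38*u*v^2 - 15*u*v + 21*u + 24*v^2 + 14*v - 3) du + (-14*u^2*v - 5*u^2 + 12*u*v^2 + 26*u*v + 8*u + 16*v^3 - 4*v^2 + 9*v + 4) dv

Using F^*(f dg) = (f ∘ F) d(g ∘ F), substitute each coordinate x_i by F_i(u, v) in f_i, and replace dx_i by d F_i = (∂F_i/∂u) du + (∂F_i/∂v) dv.
  For the x component: f_1(F) = 4*u^2 - 3*u*v - 6*u - 4*v^2 - 3; d F_1 = (4*u - 3) du + (-4*v) dv
  For the y component: f_2(F) = -2*u*v - 5; d F_2 = (-v) du + (-u) dv
  For the z component: f_3(F) = 5*u^2 - 2*u*v - 3*u + 4*v^2 + 3*v - 4; d F_3 = (3 - 6*u) du + (-1) dv
Combining and collecting du, dv coefficients:
  coeff of du: -14*u^3 - 3*u^2 - 38*u*v^2 - 15*u*v + 21*u + 24*v^2 + 14*v - 3
  coeff of dv: -14*u^2*v - 5*u^2 + 12*u*v^2 + 26*u*v + 8*u + 16*v^3 - 4*v^2 + 9*v + 4
F^* omega = (-14*u^3 - 3*u^2 - 38*u*v^2 - 15*u*v + 21*u + 24*v^2 + 14*v - 3) du + (-14*u^2*v - 5*u^2 + 12*u*v^2 + 26*u*v + 8*u + 16*v^3 - 4*v^2 + 9*v + 4) dv.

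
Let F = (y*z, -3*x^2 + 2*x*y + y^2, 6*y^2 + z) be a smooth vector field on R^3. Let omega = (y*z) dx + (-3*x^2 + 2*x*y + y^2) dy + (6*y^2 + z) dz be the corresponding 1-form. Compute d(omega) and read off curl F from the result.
d(omega) = (12*y) dy ∧ dz + (y) dz ∧ dx + (-6*x + 2*y - z) dx ∧ dy; curl F = (12*y, y, -6*x + 2*y - z)

d omega = sum_{i<j} (∂f_j/∂x_i - ∂f_i/∂x_j) dx_i ∧ dx_j. Under the identification (dy ∧ dz, dz ∧ dx, dx ∧ dy) ↔ (e_x, e_y, e_z), the coefficients are exactly the components of curl F. Compute:
  ∂R/∂y - ∂Q/∂z = (12*y) - (0) = 12*y
  ∂P/∂z - ∂R/∂x = (y) - (0) = y
  ∂Q/∂x - ∂P/∂y = (-6*x + 2*y) - (z) = -6*x + 2*y - z.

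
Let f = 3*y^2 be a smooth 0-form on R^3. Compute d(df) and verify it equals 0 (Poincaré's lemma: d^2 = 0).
d(df) = 0

Step 1: df = sum_i (∂f/∂x_i) dx_i = (0) dx + (6*y) dy + (0) dz.
Step 2: Apply d again. Using the 1-form formula, the coefficient of dx ∧ dy in d(df) is ∂^2 f/∂x ∂y - ∂^2 f/∂y ∂x = (0) - (0) = 0 (equality of mixed partials for smooth f).
Similarly for dx ∧ dz and dy ∧ dz — all coefficients vanish. So d(df) = 0.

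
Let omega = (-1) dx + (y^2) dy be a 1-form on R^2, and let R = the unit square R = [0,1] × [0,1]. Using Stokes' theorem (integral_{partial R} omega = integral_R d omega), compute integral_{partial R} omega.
integral_(partial R) omega = 0

Stokes: integral_partial_R omega = integral_R d omega with d omega = (∂Q/∂x - ∂P/∂y) dx ∧ dy.
  ∂Q/∂x = 0
  ∂P/∂y = 0
  integrand = ∂Q/∂x - ∂P/∂y = 0.
Integrating over R: integral_0^1 integral_0^1 (0) dx dy = 0.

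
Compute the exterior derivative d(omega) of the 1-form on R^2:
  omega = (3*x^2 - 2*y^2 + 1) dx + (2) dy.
d(omega) = (4*y) dx ∧ dy

For a 1-form omega = sum_i f_i dx_i, the exterior derivative is
  d(omega) = sum_{i < j} (∂f_j/∂x_i - ∂f_i/∂x_j) dx_i ∧ dx_j.
  coefficient of dx ∧ dy: ∂f_2/∂x - ∂f_1/∂y = ∂(2)/∂x - ∂(3*x^2 - 2*y^2 + 1)/∂y = 4*y
Assembling: d(omega) = (4*y) dx ∧ dy.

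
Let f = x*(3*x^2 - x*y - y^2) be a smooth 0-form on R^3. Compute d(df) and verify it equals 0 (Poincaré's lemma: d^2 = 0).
d(df) = 0

Step 1: df = sum_i (∂f/∂x_i) dx_i = (9*x^2 - 2*x*y - y^2) dx + (x*(-x - 2*y)) dy + (0) dz.
Step 2: Apply d again. Using the 1-form formula, the coefficient of dx ∧ dy in d(df) is ∂^2 f/∂x ∂y - ∂^2 f/∂y ∂x = (-2*x - 2*y) - (-2*x - 2*y) = 0 (equality of mixed partials for smooth f).
Similarly for dx ∧ dz and dy ∧ dz — all coefficients vanish. So d(df) = 0.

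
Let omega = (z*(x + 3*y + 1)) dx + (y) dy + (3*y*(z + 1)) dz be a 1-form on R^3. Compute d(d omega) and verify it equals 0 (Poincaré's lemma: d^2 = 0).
d(d omega) = 0

Step 1: d omega = sum_{i<j} (∂f_j/∂x_i - ∂f_i/∂x_j) dx_i ∧ dx_j:
  coeff of dx ∧ dy: -3*z
  coeff of dx ∧ dz: -x - 3*y - 1
  coeff of dy ∧ dz: 3*z + 3
Step 2: Apply d again to each 2-form coefficient. The only possible 3-form in R^3 is dx ∧ dy ∧ dz, with coefficient
  ∂(coeff of dy∧dz)/∂x - ∂(coeff of dx∧dz)/∂y + ∂(coeff of dx∧dy)/∂z
  = ∂/∂x (3*z + 3) - ∂/∂y (-x - 3*y - 1) + ∂/∂z (-3*z).
Each of these terms simplifies to sums of mixed partials that cancel in pairs. The result is 0 (by equality of mixed partials for smooth functions — Schwarz / Clairaut).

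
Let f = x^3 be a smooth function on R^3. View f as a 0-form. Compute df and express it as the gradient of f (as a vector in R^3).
df = (3*x^2) dx + (0) dy + (0) dz; grad f = (3*x^2, 0, 0)

For a 0-form f, d f = (∂f/∂x) dx + (∂f/∂y) dy + (∂f/∂z) dz. The components of the vector representation are exactly the entries of grad f in Cartesian coordinates:
  ∂f/∂x = 3*x^2
  ∂f/∂y = 0
  ∂f/∂z = 0.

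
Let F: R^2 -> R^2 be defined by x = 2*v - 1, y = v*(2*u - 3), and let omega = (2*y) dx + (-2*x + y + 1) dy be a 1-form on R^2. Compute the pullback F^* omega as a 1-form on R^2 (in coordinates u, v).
F^* omega = (2*v*(2*u*v - 7*v + 3)) du + (4*u^2*v - 12*u*v + 6*u + 9*v - 9) dv

Using F^*(f dg) = (f ∘ F) d(g ∘ F), substitute each coordinate x_i by F_i(u, v) in f_i, and replace dx_i by d F_i = (∂F_i/∂u) du + (∂F_i/∂v) dv.
  For the x component: f_1(F) = 2*v*(2*u - 3); d F_1 = (0) du + (2) dv
  For the y component: f_2(F) = 2*u*v - 7*v + 3; d F_2 = (2*v) du + (2*u - 3) dv
Combining and collecting du, dv coefficients:
  coeff of du: 2*v*(2*u*v - 7*v + 3)
  coeff of dv: 4*u^2*v - 12*u*v + 6*u + 9*v - 9
F^* omega = (2*v*(2*u*v - 7*v + 3)) du + (4*u^2*v - 12*u*v + 6*u + 9*v - 9) dv.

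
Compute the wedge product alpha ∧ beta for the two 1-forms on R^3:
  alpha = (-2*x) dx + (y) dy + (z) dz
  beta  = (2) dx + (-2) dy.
alpha ∧ beta = (4*x - 2*y) dx ∧ dy + (-2*z) dx ∧ dz + (2*z) dy ∧ dz

Distribute the wedge, using dx_i ∧ dx_j = -dx_j ∧ dx_i and dx_i ∧ dx_i = 0. For each pair (i, j) with i < j, the coefficient of dx_i ∧ dx_j in alpha ∧ beta is (alpha_i * beta_j - alpha_j * beta_i). Collecting: alpha ∧ beta = (4*x - 2*y) dx ∧ dy + (-2*z) dx ∧ dz + (2*z) dy ∧ dz.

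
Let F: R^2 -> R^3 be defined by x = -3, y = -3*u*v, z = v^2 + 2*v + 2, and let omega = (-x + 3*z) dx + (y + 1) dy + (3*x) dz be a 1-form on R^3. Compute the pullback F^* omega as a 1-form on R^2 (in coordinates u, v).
F^* omega = (3*v*(3*u*v - 1)) du + (9*u^2*v - 3*u - 18*v - 18) dv

Using F^*(f dg) = (f ∘ F) d(g ∘ F), substitute each coordinate x_i by F_i(u, v) in f_i, and replace dx_i by d F_i = (∂F_i/∂u) du + (∂F_i/∂v) dv.
  For the x component: f_1(F) = 3*v^2 + 6*v + 9; d F_1 = (0) du + (0) dv
  For the y component: f_2(F) = -3*u*v + 1; d F_2 = (-3*v) du + (-3*u) dv
  For the z component: f_3(F) = -9; d F_3 = (0) du + (2*v + 2) dv
Combining and collecting du, dv coefficients:
  coeff of du: 3*v*(3*u*v - 1)
  coeff of dv: 9*u^2*v - 3*u - 18*v - 18
F^* omega = (3*v*(3*u*v - 1)) du + (9*u^2*v - 3*u - 18*v - 18) dv.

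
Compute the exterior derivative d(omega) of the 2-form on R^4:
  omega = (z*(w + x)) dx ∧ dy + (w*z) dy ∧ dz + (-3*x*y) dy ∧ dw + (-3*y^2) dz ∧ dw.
d(omega) = (w + x) dx ∧ dy ∧ dz + (-3*y + z) dx ∧ dy ∧ dw + (-6*y + z) dy ∧ dz ∧ dw

For a 2-form omega = sum_{i<j} g_{ij} dx_i ∧ dx_j, the exterior derivative is
  d(omega) = sum_{i<j} d(g_{ij}) ∧ dx_i ∧ dx_j = sum_{i<j, k} (∂g_{ij}/∂x_k) dx_k ∧ dx_i ∧ dx_j.
Expand each term, using dx_k ∧ dx_i ∧ dx_j = sgn(permutation) dx_{(a)} ∧ dx_{(b)} ∧ dx_{(c)} with (a < b < c) sorted:
  d(z*(w + x)) includes (∂/∂z)(z*(w + x)) dz = (w + x) dz, which multiplied by dx ∧ dy gives (w + x) dx ∧ dy ∧ dz
  d(z*(w + x)) includes (∂/∂w)(z*(w + x)) dw = (z) dw, which multiplied by dx ∧ dy gives (z) dx ∧ dy ∧ dw
  d(w*z) includes (∂/∂w)(w*z) dw = (z) dw, which multiplied by dy ∧ dz gives (z) dy ∧ dz ∧ dw
  d(-3*x*y) includes (∂/∂x)(-3*x*y) dx = (-3*y) dx, which multiplied by dy ∧ dw gives (-3*y) dx ∧ dy ∧ dw
  d(-3*y^2) includes (∂/∂y)(-3*y^2) dy = (-6*y) dy, which multiplied by dz ∧ dw gives (-6*y) dy ∧ dz ∧ dw
Collecting like 3-forms: d(omega) = (w + x) dx ∧ dy ∧ dz + (-3*y + z) dx ∧ dy ∧ dw + (-6*y + z) dy ∧ dz ∧ dw.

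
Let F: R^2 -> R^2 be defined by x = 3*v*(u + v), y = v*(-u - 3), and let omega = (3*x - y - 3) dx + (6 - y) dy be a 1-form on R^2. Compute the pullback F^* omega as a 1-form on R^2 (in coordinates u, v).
F^* omega = (v*(29*u*v + 27*v^2 + 6*v - 15)) du + (29*u^2*v + 87*u*v^2 + 3*u*v - 15*u + 54*v^3 + 18*v^2 - 27*v - 18) dv

Using F^*(f dg) = (f ∘ F) d(g ∘ F), substitute each coordinate x_i by F_i(u, v) in f_i, and replace dx_i by d F_i = (∂F_i/∂u) du + (∂F_i/∂v) dv.
  For the x component: f_1(F) = 10*u*v + 9*v^2 + 3*v - 3; d F_1 = (3*v) du + (3*u + 6*v) dv
  For the y component: f_2(F) = u*v + 3*v + 6; d F_2 = (-v) du + (-u - 3) dv
Combining and collecting du, dv coefficients:
  coeff of du: v*(29*u*v + 27*v^2 + 6*v - 15)
  coeff of dv: 29*u^2*v + 87*u*v^2 + 3*u*v - 15*u + 54*v^3 + 18*v^2 - 27*v - 18
F^* omega = (v*(29*u*v + 27*v^2 + 6*v - 15)) du + (29*u^2*v + 87*u*v^2 + 3*u*v - 15*u + 54*v^3 + 18*v^2 - 27*v - 18) dv.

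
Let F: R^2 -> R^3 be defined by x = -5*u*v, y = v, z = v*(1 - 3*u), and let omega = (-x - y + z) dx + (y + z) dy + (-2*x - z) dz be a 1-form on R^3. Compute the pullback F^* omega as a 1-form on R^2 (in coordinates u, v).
F^* omega = (v^2*(3 - 49*u)) du + (v*(-49*u^2 + 13*u + 1)) dv

Using F^*(f dg) = (f ∘ F) d(g ∘ F), substitute each coordinate x_i by F_i(u, v) in f_i, and replace dx_i by d F_i = (∂F_i/∂u) du + (∂F_i/∂v) dv.
  For the x component: f_1(F) = 2*u*v; d F_1 = (-5*v) du + (-5*u) dv
  For the y component: f_2(F) = v*(2 - 3*u); d F_2 = (0) du + (1) dv
  For the z component: f_3(F) = v*(13*u - 1); d F_3 = (-3*v) du + (1 - 3*u) dv
Combining and collecting du, dv coefficients:
  coeff of du: v^2*(3 - 49*u)
  coeff of dv: v*(-49*u^2 + 13*u + 1)
F^* omega = (v^2*(3 - 49*u)) du + (v*(-49*u^2 + 13*u + 1)) dv.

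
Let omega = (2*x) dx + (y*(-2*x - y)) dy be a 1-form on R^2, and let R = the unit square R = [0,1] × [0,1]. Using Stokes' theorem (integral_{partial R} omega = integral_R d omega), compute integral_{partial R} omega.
integral_(partial R) omega = -1

Stokes: integral_partial_R omega = integral_R d omega with d omega = (∂Q/∂x - ∂P/∂y) dx ∧ dy.
  ∂Q/∂x = -2*y
  ∂P/∂y = 0
  integrand = ∂Q/∂x - ∂P/∂y = -2*y.
Integrating over R: integral_0^1 integral_0^1 (-2*y) dx dy = -1.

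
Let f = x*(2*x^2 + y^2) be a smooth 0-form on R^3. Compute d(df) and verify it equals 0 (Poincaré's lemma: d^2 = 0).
d(df) = 0

Step 1: df = sum_i (∂f/∂x_i) dx_i = (6*x^2 + y^2) dx + (2*x*y) dy + (0) dz.
Step 2: Apply d again. Using the 1-form formula, the coefficient of dx ∧ dy in d(df) is ∂^2 f/∂x ∂y - ∂^2 f/∂y ∂x = (2*y) - (2*y) = 0 (equality of mixed partials for smooth f).
Similarly for dx ∧ dz and dy ∧ dz — all coefficients vanish. So d(df) = 0.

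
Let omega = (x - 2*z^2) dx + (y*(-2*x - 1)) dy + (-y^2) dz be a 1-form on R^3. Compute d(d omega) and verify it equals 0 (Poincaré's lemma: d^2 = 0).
d(d omega) = 0

Step 1: d omega = sum_{i<j} (∂f_j/∂x_i - ∂f_i/∂x_j) dx_i ∧ dx_j:
  coeff of dx ∧ dy: -2*y
  coeff of dx ∧ dz: 4*z
  coeff of dy ∧ dz: -2*y
Step 2: Apply d again to each 2-form coefficient. The only possible 3-form in R^3 is dx ∧ dy ∧ dz, with coefficient
  ∂(coeff of dy∧dz)/∂x - ∂(coeff of dx∧dz)/∂y + ∂(coeff of dx∧dy)/∂z
  = ∂/∂x (-2*y) - ∂/∂y (4*z) + ∂/∂z (-2*y).
Each of these terms simplifies to sums of mixed partials that cancel in pairs. The result is 0 (by equality of mixed partials for smooth functions — Schwarz / Clairaut).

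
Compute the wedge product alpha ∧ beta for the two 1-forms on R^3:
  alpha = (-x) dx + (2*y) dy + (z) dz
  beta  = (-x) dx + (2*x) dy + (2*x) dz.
alpha ∧ beta = (2*x*(-x + y)) dx ∧ dy + (x*(-2*x + z)) dx ∧ dz + (2*x*(2*y - z)) dy ∧ dz

Distribute the wedge, using dx_i ∧ dx_j = -dx_j ∧ dx_i and dx_i ∧ dx_i = 0. For each pair (i, j) with i < j, the coefficient of dx_i ∧ dx_j in alpha ∧ beta is (alpha_i * beta_j - alpha_j * beta_i). Collecting: alpha ∧ beta = (2*x*(-x + y)) dx ∧ dy + (x*(-2*x + z)) dx ∧ dz + (2*x*(2*y - z)) dy ∧ dz.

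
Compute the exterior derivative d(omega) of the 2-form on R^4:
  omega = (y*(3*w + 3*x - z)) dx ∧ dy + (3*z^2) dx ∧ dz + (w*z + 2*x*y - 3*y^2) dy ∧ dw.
d(omega) = (-y) dx ∧ dy ∧ dz + (5*y) dx ∧ dy ∧ dw + (-w) dy ∧ dz ∧ dw

For a 2-form omega = sum_{i<j} g_{ij} dx_i ∧ dx_j, the exterior derivative is
  d(omega) = sum_{i<j} d(g_{ij}) ∧ dx_i ∧ dx_j = sum_{i<j, k} (∂g_{ij}/∂x_k) dx_k ∧ dx_i ∧ dx_j.
Expand each term, using dx_k ∧ dx_i ∧ dx_j = sgn(permutation) dx_{(a)} ∧ dx_{(b)} ∧ dx_{(c)} with (a < b < c) sorted:
  d(y*(3*w + 3*x - z)) includes (∂/∂z)(y*(3*w + 3*x - z)) dz = (-y) dz, which multiplied by dx ∧ dy gives (-y) dx ∧ dy ∧ dz
  d(y*(3*w + 3*x - z)) includes (∂/∂w)(y*(3*w + 3*x - z)) dw = (3*y) dw, which multiplied by dx ∧ dy gives (3*y) dx ∧ dy ∧ dw
  d(w*z + 2*x*y - 3*y^2) includes (∂/∂x)(w*z + 2*x*y - 3*y^2) dx = (2*y) dx, which multiplied by dy ∧ dw gives (2*y) dx ∧ dy ∧ dw
  d(w*z + 2*x*y - 3*y^2) includes (∂/∂z)(w*z + 2*x*y - 3*y^2) dz = (w) dz, which multiplied by dy ∧ dw gives (-w) dy ∧ dz ∧ dw
Collecting like 3-forms: d(omega) = (-y) dx ∧ dy ∧ dz + (5*y) dx ∧ dy ∧ dw + (-w) dy ∧ dz ∧ dw.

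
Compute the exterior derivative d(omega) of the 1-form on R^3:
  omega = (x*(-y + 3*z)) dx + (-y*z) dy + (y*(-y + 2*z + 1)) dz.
d(omega) = (x) dx ∧ dy + (-3*x) dx ∧ dz + (-y + 2*z + 1) dy ∧ dz

For a 1-form omega = sum_i f_i dx_i, the exterior derivative is
  d(omega) = sum_{i < j} (∂f_j/∂x_i - ∂f_i/∂x_j) dx_i ∧ dx_j.
  coefficient of dx ∧ dy: ∂f_2/∂x - ∂f_1/∂y = ∂(-y*z)/∂x - ∂(x*(-y + 3*z))/∂y = x
  coefficient of dx ∧ dz: ∂f_3/∂x - ∂f_1/∂z = ∂(y*(-y + 2*z + 1))/∂x - ∂(x*(-y + 3*z))/∂z = -3*x
  coefficient of dy ∧ dz: ∂f_3/∂y - ∂f_2/∂z = ∂(y*(-y + 2*z + 1))/∂y - ∂(-y*z)/∂z = -y + 2*z + 1
Assembling: d(omega) = (x) dx ∧ dy + (-3*x) dx ∧ dz + (-y + 2*z + 1) dy ∧ dz.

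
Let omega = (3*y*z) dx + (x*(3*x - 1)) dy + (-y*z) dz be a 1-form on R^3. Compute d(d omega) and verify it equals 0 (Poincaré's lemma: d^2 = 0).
d(d omega) = 0

Step 1: d omega = sum_{i<j} (∂f_j/∂x_i - ∂f_i/∂x_j) dx_i ∧ dx_j:
  coeff of dx ∧ dy: 6*x - 3*z - 1
  coeff of dx ∧ dz: -3*y
  coeff of dy ∧ dz: -z
Step 2: Apply d again to each 2-form coefficient. The only possible 3-form in R^3 is dx ∧ dy ∧ dz, with coefficient
  ∂(coeff of dy∧dz)/∂x - ∂(coeff of dx∧dz)/∂y + ∂(coeff of dx∧dy)/∂z
  = ∂/∂x (-z) - ∂/∂y (-3*y) + ∂/∂z (6*x - 3*z - 1).
Each of these terms simplifies to sums of mixed partials that cancel in pairs. The result is 0 (by equality of mixed partials for smooth functions — Schwarz / Clairaut).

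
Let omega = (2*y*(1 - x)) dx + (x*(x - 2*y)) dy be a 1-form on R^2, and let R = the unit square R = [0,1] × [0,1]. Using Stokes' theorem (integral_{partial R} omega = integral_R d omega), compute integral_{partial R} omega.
integral_(partial R) omega = -1

Stokes: integral_partial_R omega = integral_R d omega with d omega = (∂Q/∂x - ∂P/∂y) dx ∧ dy.
  ∂Q/∂x = 2*x - 2*y
  ∂P/∂y = 2 - 2*x
  integrand = ∂Q/∂x - ∂P/∂y = 4*x - 2*y - 2.
Integrating over R: integral_0^1 integral_0^1 (4*x - 2*y - 2) dx dy = -1.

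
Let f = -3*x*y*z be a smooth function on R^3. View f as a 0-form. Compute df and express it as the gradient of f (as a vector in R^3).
df = (-3*y*z) dx + (-3*x*z) dy + (-3*x*y) dz; grad f = (-3*y*z, -3*x*z, -3*x*y)

For a 0-form f, d f = (∂f/∂x) dx + (∂f/∂y) dy + (∂f/∂z) dz. The components of the vector representation are exactly the entries of grad f in Cartesian coordinates:
  ∂f/∂x = -3*y*z
  ∂f/∂y = -3*x*z
  ∂f/∂z = -3*x*y.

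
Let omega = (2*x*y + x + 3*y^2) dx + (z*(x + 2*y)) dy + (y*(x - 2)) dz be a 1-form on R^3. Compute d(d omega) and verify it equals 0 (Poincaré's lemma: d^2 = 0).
d(d omega) = 0

Step 1: d omega = sum_{i<j} (∂f_j/∂x_i - ∂f_i/∂x_j) dx_i ∧ dx_j:
  coeff of dx ∧ dy: -2*x - 6*y + z
  coeff of dx ∧ dz: y
  coeff of dy ∧ dz: -2*y - 2
Step 2: Apply d again to each 2-form coefficient. The only possible 3-form in R^3 is dx ∧ dy ∧ dz, with coefficient
  ∂(coeff of dy∧dz)/∂x - ∂(coeff of dx∧dz)/∂y + ∂(coeff of dx∧dy)/∂z
  = ∂/∂x (-2*y - 2) - ∂/∂y (y) + ∂/∂z (-2*x - 6*y + z).
Each of these terms simplifies to sums of mixed partials that cancel in pairs. The result is 0 (by equality of mixed partials for smooth functions — Schwarz / Clairaut).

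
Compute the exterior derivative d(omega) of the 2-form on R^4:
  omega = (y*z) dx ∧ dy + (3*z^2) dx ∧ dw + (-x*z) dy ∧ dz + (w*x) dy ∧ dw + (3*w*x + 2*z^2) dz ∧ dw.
d(omega) = (y - z) dx ∧ dy ∧ dz + (3*w - 6*z) dx ∧ dz ∧ dw + (w) dx ∧ dy ∧ dw

For a 2-form omega = sum_{i<j} g_{ij} dx_i ∧ dx_j, the exterior derivative is
  d(omega) = sum_{i<j} d(g_{ij}) ∧ dx_i ∧ dx_j = sum_{i<j, k} (∂g_{ij}/∂x_k) dx_k ∧ dx_i ∧ dx_j.
Expand each term, using dx_k ∧ dx_i ∧ dx_j = sgn(permutation) dx_{(a)} ∧ dx_{(b)} ∧ dx_{(c)} with (a < b < c) sorted:
  d(y*z) includes (∂/∂z)(y*z) dz = (y) dz, which multiplied by dx ∧ dy gives (y) dx ∧ dy ∧ dz
  d(3*z^2) includes (∂/∂z)(3*z^2) dz = (6*z) dz, which multiplied by dx ∧ dw gives (-6*z) dx ∧ dz ∧ dw
  d(-x*z) includes (∂/∂x)(-x*z) dx = (-z) dx, which multiplied by dy ∧ dz gives (-z) dx ∧ dy ∧ dz
  d(w*x) includes (∂/∂x)(w*x) dx = (w) dx, which multiplied by dy ∧ dw gives (w) dx ∧ dy ∧ dw
  d(3*w*x + 2*z^2) includes (∂/∂x)(3*w*x + 2*z^2) dx = (3*w) dx, which multiplied by dz ∧ dw gives (3*w) dx ∧ dz ∧ dw
Collecting like 3-forms: d(omega) = (y - z) dx ∧ dy ∧ dz + (3*w - 6*z) dx ∧ dz ∧ dw + (w) dx ∧ dy ∧ dw.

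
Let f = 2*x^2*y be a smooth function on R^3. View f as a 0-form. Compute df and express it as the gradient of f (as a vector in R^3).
df = (4*x*y) dx + (2*x^2) dy + (0) dz; grad f = (4*x*y, 2*x^2, 0)

For a 0-form f, d f = (∂f/∂x) dx + (∂f/∂y) dy + (∂f/∂z) dz. The components of the vector representation are exactly the entries of grad f in Cartesian coordinates:
  ∂f/∂x = 4*x*y
  ∂f/∂y = 2*x^2
  ∂f/∂z = 0.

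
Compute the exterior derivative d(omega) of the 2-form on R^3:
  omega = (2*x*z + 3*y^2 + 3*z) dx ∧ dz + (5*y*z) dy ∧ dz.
d(omega) = (-6*y) dx ∧ dy ∧ dz

For a 2-form omega = sum_{i<j} g_{ij} dx_i ∧ dx_j, the exterior derivative is
  d(omega) = sum_{i<j} d(g_{ij}) ∧ dx_i ∧ dx_j = sum_{i<j, k} (∂g_{ij}/∂x_k) dx_k ∧ dx_i ∧ dx_j.
Expand each term, using dx_k ∧ dx_i ∧ dx_j = sgn(permutation) dx_{(a)} ∧ dx_{(b)} ∧ dx_{(c)} with (a < b < c) sorted:
  d(2*x*z + 3*y^2 + 3*z) includes (∂/∂y)(2*x*z + 3*y^2 + 3*z) dy = (6*y) dy, which multiplied by dx ∧ dz gives (-6*y) dx ∧ dy ∧ dz
Collecting like 3-forms: d(omega) = (-6*y) dx ∧ dy ∧ dz.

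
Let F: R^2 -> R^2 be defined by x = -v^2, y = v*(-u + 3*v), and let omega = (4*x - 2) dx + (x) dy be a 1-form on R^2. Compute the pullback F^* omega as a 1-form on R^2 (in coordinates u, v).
F^* omega = (v^3) du + (v*(u*v + 2*v^2 + 4)) dv

Using F^*(f dg) = (f ∘ F) d(g ∘ F), substitute each coordinate x_i by F_i(u, v) in f_i, and replace dx_i by d F_i = (∂F_i/∂u) du + (∂F_i/∂v) dv.
  For the x component: f_1(F) = -4*v^2 - 2; d F_1 = (0) du + (-2*v) dv
  For the y component: f_2(F) = -v^2; d F_2 = (-v) du + (-u + 6*v) dv
Combining and collecting du, dv coefficients:
  coeff of du: v^3
  coeff of dv: v*(u*v + 2*v^2 + 4)
F^* omega = (v^3) du + (v*(u*v + 2*v^2 + 4)) dv.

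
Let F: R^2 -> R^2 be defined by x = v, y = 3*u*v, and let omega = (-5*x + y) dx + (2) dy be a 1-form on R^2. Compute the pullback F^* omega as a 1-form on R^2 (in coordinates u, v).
F^* omega = (6*v) du + (3*u*v + 6*u - 5*v) dv

Using F^*(f dg) = (f ∘ F) d(g ∘ F), substitute each coordinate x_i by F_i(u, v) in f_i, and replace dx_i by d F_i = (∂F_i/∂u) du + (∂F_i/∂v) dv.
  For the x component: f_1(F) = v*(3*u - 5); d F_1 = (0) du + (1) dv
  For the y component: f_2(F) = 2; d F_2 = (3*v) du + (3*u) dv
Combining and collecting du, dv coefficients:
  coeff of du: 6*v
  coeff of dv: 3*u*v + 6*u - 5*v
F^* omega = (6*v) du + (3*u*v + 6*u - 5*v) dv.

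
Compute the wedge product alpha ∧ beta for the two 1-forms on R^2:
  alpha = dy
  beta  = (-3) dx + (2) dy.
alpha ∧ beta = (3) dx ∧ dy

Distribute the wedge, using dx_i ∧ dx_j = -dx_j ∧ dx_i and dx_i ∧ dx_i = 0. For each pair (i, j) with i < j, the coefficient of dx_i ∧ dx_j in alpha ∧ beta is (alpha_i * beta_j - alpha_j * beta_i). Collecting: alpha ∧ beta = (3) dx ∧ dy.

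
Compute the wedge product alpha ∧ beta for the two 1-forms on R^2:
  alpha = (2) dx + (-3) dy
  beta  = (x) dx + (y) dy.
alpha ∧ beta = (3*x + 2*y) dx ∧ dy

Distribute the wedge, using dx_i ∧ dx_j = -dx_j ∧ dx_i and dx_i ∧ dx_i = 0. For each pair (i, j) with i < j, the coefficient of dx_i ∧ dx_j in alpha ∧ beta is (alpha_i * beta_j - alpha_j * beta_i). Collecting: alpha ∧ beta = (3*x + 2*y) dx ∧ dy.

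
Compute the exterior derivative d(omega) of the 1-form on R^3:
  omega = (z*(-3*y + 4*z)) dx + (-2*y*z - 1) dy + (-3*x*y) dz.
d(omega) = (3*z) dx ∧ dy + (-8*z) dx ∧ dz + (-3*x + 2*y) dy ∧ dz

For a 1-form omega = sum_i f_i dx_i, the exterior derivative is
  d(omega) = sum_{i < j} (∂f_j/∂x_i - ∂f_i/∂x_j) dx_i ∧ dx_j.
  coefficient of dx ∧ dy: ∂f_2/∂x - ∂f_1/∂y = ∂(-2*y*z - 1)/∂x - ∂(z*(-3*y + 4*z))/∂y = 3*z
  coefficient of dx ∧ dz: ∂f_3/∂x - ∂f_1/∂z = ∂(-3*x*y)/∂x - ∂(z*(-3*y + 4*z))/∂z = -8*z
  coefficient of dy ∧ dz: ∂f_3/∂y - ∂f_2/∂z = ∂(-3*x*y)/∂y - ∂(-2*y*z - 1)/∂z = -3*x + 2*y
Assembling: d(omega) = (3*z) dx ∧ dy + (-8*z) dx ∧ dz + (-3*x + 2*y) dy ∧ dz.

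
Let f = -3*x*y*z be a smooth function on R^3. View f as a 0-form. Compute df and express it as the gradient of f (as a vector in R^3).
df = (-3*y*z) dx + (-3*x*z) dy + (-3*x*y) dz; grad f = (-3*y*z, -3*x*z, -3*x*y)

For a 0-form f, d f = (∂f/∂x) dx + (∂f/∂y) dy + (∂f/∂z) dz. The components of the vector representation are exactly the entries of grad f in Cartesian coordinates:
  ∂f/∂x = -3*y*z
  ∂f/∂y = -3*x*z
  ∂f/∂z = -3*x*y.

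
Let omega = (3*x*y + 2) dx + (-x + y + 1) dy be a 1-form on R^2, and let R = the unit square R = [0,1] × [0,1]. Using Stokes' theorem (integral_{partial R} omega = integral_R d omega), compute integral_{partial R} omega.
integral_(partial R) omega = -5/2

Stokes: integral_partial_R omega = integral_R d omega with d omega = (∂Q/∂x - ∂P/∂y) dx ∧ dy.
  ∂Q/∂x = -1
  ∂P/∂y = 3*x
  integrand = ∂Q/∂x - ∂P/∂y = -3*x - 1.
Integrating over R: integral_0^1 integral_0^1 (-3*x - 1) dx dy = -5/2.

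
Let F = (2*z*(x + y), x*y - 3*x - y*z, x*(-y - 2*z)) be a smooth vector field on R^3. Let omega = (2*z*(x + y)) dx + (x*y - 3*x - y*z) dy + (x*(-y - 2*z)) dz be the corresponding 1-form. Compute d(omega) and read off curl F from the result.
d(omega) = (-x + y) dy ∧ dz + (2*x + 3*y + 2*z) dz ∧ dx + (y - 2*z - 3) dx ∧ dy; curl F = (-x + y, 2*x + 3*y + 2*z, y - 2*z - 3)

d omega = sum_{i<j} (∂f_j/∂x_i - ∂f_i/∂x_j) dx_i ∧ dx_j. Under the identification (dy ∧ dz, dz ∧ dx, dx ∧ dy) ↔ (e_x, e_y, e_z), the coefficients are exactly the components of curl F. Compute:
  ∂R/∂y - ∂Q/∂z = (-x) - (-y) = -x + y
  ∂P/∂z - ∂R/∂x = (2*x + 2*y) - (-y - 2*z) = 2*x + 3*y + 2*z
  ∂Q/∂x - ∂P/∂y = (y - 3) - (2*z) = y - 2*z - 3.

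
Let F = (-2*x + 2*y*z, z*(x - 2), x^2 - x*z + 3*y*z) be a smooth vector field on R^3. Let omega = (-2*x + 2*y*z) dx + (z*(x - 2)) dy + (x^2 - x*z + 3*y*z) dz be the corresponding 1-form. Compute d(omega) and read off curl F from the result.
d(omega) = (-x + 3*z + 2) dy ∧ dz + (-2*x + 2*y + z) dz ∧ dx + (-z) dx ∧ dy; curl F = (-x + 3*z + 2, -2*x + 2*y + z, -z)

d omega = sum_{i<j} (∂f_j/∂x_i - ∂f_i/∂x_j) dx_i ∧ dx_j. Under the identification (dy ∧ dz, dz ∧ dx, dx ∧ dy) ↔ (e_x, e_y, e_z), the coefficients are exactly the components of curl F. Compute:
  ∂R/∂y - ∂Q/∂z = (3*z) - (x - 2) = -x + 3*z + 2
  ∂P/∂z - ∂R/∂x = (2*y) - (2*x - z) = -2*x + 2*y + z
  ∂Q/∂x - ∂P/∂y = (z) - (2*z) = -z.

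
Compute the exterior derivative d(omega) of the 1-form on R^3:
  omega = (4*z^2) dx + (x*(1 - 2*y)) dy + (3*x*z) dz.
d(omega) = (1 - 2*y) dx ∧ dy + (-5*z) dx ∧ dz

For a 1-form omega = sum_i f_i dx_i, the exterior derivative is
  d(omega) = sum_{i < j} (∂f_j/∂x_i - ∂f_i/∂x_j) dx_i ∧ dx_j.
  coefficient of dx ∧ dy: ∂f_2/∂x - ∂f_1/∂y = ∂(x*(1 - 2*y))/∂x - ∂(4*z^2)/∂y = 1 - 2*y
  coefficient of dx ∧ dz: ∂f_3/∂x - ∂f_1/∂z = ∂(3*x*z)/∂x - ∂(4*z^2)/∂z = -5*z
Assembling: d(omega) = (1 - 2*y) dx ∧ dy + (-5*z) dx ∧ dz.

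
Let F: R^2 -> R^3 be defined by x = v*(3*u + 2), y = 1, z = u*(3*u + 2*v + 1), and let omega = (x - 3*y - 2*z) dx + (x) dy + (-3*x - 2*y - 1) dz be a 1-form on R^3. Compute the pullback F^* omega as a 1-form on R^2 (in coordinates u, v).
F^* omega = (-72*u^2*v - 21*u*v^2 - 51*u*v - 18*u - 6*v^2 - 21*v - 3) du + (-18*u^3 - 21*u^2*v - 18*u^2 - 8*u*v - 19*u + 4*v - 6) dv

Using F^*(f dg) = (f ∘ F) d(g ∘ F), substitute each coordinate x_i by F_i(u, v) in f_i, and replace dx_i by d F_i = (∂F_i/∂u) du + (∂F_i/∂v) dv.
  For the x component: f_1(F) = -6*u^2 - u*v - 2*u + 2*v - 3; d F_1 = (3*v) du + (3*u + 2) dv
  For the y component: f_2(F) = v*(3*u + 2); d F_2 = (0) du + (0) dv
  For the z component: f_3(F) = -9*u*v - 6*v - 3; d F_3 = (6*u + 2*v + 1) du + (2*u) dv
Combining and collecting du, dv coefficients:
  coeff of du: -72*u^2*v - 21*u*v^2 - 51*u*v - 18*u - 6*v^2 - 21*v - 3
  coeff of dv: -18*u^3 - 21*u^2*v - 18*u^2 - 8*u*v - 19*u + 4*v - 6
F^* omega = (-72*u^2*v - 21*u*v^2 - 51*u*v - 18*u - 6*v^2 - 21*v - 3) du + (-18*u^3 - 21*u^2*v - 18*u^2 - 8*u*v - 19*u + 4*v - 6) dv.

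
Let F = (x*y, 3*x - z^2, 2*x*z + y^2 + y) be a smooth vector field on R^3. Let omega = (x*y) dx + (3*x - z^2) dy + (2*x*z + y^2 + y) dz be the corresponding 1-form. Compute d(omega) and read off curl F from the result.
d(omega) = (2*y + 2*z + 1) dy ∧ dz + (-2*z) dz ∧ dx + (3 - x) dx ∧ dy; curl F = (2*y + 2*z + 1, -2*z, 3 - x)

d omega = sum_{i<j} (∂f_j/∂x_i - ∂f_i/∂x_j) dx_i ∧ dx_j. Under the identification (dy ∧ dz, dz ∧ dx, dx ∧ dy) ↔ (e_x, e_y, e_z), the coefficients are exactly the components of curl F. Compute:
  ∂R/∂y - ∂Q/∂z = (2*y + 1) - (-2*z) = 2*y + 2*z + 1
  ∂P/∂z - ∂R/∂x = (0) - (2*z) = -2*z
  ∂Q/∂x - ∂P/∂y = (3) - (x) = 3 - x.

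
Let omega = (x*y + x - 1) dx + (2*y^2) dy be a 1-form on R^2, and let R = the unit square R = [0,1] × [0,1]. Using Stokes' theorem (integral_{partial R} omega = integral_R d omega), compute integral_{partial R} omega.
integral_(partial R) omega = -1/2

Stokes: integral_partial_R omega = integral_R d omega with d omega = (∂Q/∂x - ∂P/∂y) dx ∧ dy.
  ∂Q/∂x = 0
  ∂P/∂y = x
  integrand = ∂Q/∂x - ∂P/∂y = -x.
Integrating over R: integral_0^1 integral_0^1 (-x) dx dy = -1/2.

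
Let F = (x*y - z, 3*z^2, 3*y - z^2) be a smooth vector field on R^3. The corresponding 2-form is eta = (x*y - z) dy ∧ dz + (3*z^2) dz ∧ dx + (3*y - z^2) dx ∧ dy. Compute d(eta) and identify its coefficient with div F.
d(eta) = (y - 2*z) dx ∧ dy ∧ dz; div F = y - 2*z

For a 2-form in R^3 of the form above, applying d gives a 3-form with coefficient ∂P/∂x + ∂Q/∂y + ∂R/∂z:
  ∂P/∂x = y
  ∂Q/∂y = 0
  ∂R/∂z = -2*z
Sum = y - 2*z, which is exactly div F.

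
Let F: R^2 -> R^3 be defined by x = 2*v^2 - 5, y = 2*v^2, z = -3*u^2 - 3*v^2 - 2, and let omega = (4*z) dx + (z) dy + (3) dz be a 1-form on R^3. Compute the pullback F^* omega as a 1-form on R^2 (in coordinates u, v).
F^* omega = (-18*u) du + (2*v*(-30*u^2 - 30*v^2 - 29)) dv

Using F^*(f dg) = (f ∘ F) d(g ∘ F), substitute each coordinate x_i by F_i(u, v) in f_i, and replace dx_i by d F_i = (∂F_i/∂u) du + (∂F_i/∂v) dv.
  For the x component: f_1(F) = -12*u^2 - 12*v^2 - 8; d F_1 = (0) du + (4*v) dv
  For the y component: f_2(F) = -3*u^2 - 3*v^2 - 2; d F_2 = (0) du + (4*v) dv
  For the z component: f_3(F) = 3; d F_3 = (-6*u) du + (-6*v) dv
Combining and collecting du, dv coefficients:
  coeff of du: -18*u
  coeff of dv: 2*v*(-30*u^2 - 30*v^2 - 29)
F^* omega = (-18*u) du + (2*v*(-30*u^2 - 30*v^2 - 29)) dv.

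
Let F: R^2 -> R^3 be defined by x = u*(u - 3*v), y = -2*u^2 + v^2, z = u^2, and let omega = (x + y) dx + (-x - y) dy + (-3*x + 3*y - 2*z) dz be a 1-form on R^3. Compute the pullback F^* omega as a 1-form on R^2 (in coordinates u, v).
F^* omega = (-28*u^3 + 3*u^2*v + 21*u*v^2 - 3*v^3) du + (3*u^3 + 11*u^2*v + 3*u*v^2 - 2*v^3) dv

Using F^*(f dg) = (f ∘ F) d(g ∘ F), substitute each coordinate x_i by F_i(u, v) in f_i, and replace dx_i by d F_i = (∂F_i/∂u) du + (∂F_i/∂v) dv.
  For the x component: f_1(F) = -u^2 - 3*u*v + v^2; d F_1 = (2*u - 3*v) du + (-3*u) dv
  For the y component: f_2(F) = u^2 + 3*u*v - v^2; d F_2 = (-4*u) du + (2*v) dv
  For the z component: f_3(F) = -11*u^2 + 9*u*v + 3*v^2; d F_3 = (2*u) du + (0) dv
Combining and collecting du, dv coefficients:
  coeff of du: -28*u^3 + 3*u^2*v + 21*u*v^2 - 3*v^3
  coeff of dv: 3*u^3 + 11*u^2*v + 3*u*v^2 - 2*v^3
F^* omega = (-28*u^3 + 3*u^2*v + 21*u*v^2 - 3*v^3) du + (3*u^3 + 11*u^2*v + 3*u*v^2 - 2*v^3) dv.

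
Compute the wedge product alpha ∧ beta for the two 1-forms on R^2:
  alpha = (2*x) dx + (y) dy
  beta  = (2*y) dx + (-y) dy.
alpha ∧ beta = (-2*y*(x + y)) dx ∧ dy

Distribute the wedge, using dx_i ∧ dx_j = -dx_j ∧ dx_i and dx_i ∧ dx_i = 0. For each pair (i, j) with i < j, the coefficient of dx_i ∧ dx_j in alpha ∧ beta is (alpha_i * beta_j - alpha_j * beta_i). Collecting: alpha ∧ beta = (-2*y*(x + y)) dx ∧ dy.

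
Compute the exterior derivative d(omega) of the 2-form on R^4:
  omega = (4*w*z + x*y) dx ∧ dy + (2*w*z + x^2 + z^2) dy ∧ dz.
d(omega) = (4*w + 2*x) dx ∧ dy ∧ dz + (4*z) dx ∧ dy ∧ dw + (2*z) dy ∧ dz ∧ dw

For a 2-form omega = sum_{i<j} g_{ij} dx_i ∧ dx_j, the exterior derivative is
  d(omega) = sum_{i<j} d(g_{ij}) ∧ dx_i ∧ dx_j = sum_{i<j, k} (∂g_{ij}/∂x_k) dx_k ∧ dx_i ∧ dx_j.
Expand each term, using dx_k ∧ dx_i ∧ dx_j = sgn(permutation) dx_{(a)} ∧ dx_{(b)} ∧ dx_{(c)} with (a < b < c) sorted:
  d(4*w*z + x*y) includes (∂/∂z)(4*w*z + x*y) dz = (4*w) dz, which multiplied by dx ∧ dy gives (4*w) dx ∧ dy ∧ dz
  d(4*w*z + x*y) includes (∂/∂w)(4*w*z + x*y) dw = (4*z) dw, which multiplied by dx ∧ dy gives (4*z) dx ∧ dy ∧ dw
  d(2*w*z + x^2 + z^2) includes (∂/∂x)(2*w*z + x^2 + z^2) dx = (2*x) dx, which multiplied by dy ∧ dz gives (2*x) dx ∧ dy ∧ dz
  d(2*w*z + x^2 + z^2) includes (∂/∂w)(2*w*z + x^2 + z^2) dw = (2*z) dw, which multiplied by dy ∧ dz gives (2*z) dy ∧ dz ∧ dw
Collecting like 3-forms: d(omega) = (4*w + 2*x) dx ∧ dy ∧ dz + (4*z) dx ∧ dy ∧ dw + (2*z) dy ∧ dz ∧ dw.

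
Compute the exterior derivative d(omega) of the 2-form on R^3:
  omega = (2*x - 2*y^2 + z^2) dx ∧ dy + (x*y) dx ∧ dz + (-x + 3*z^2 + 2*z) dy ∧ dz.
d(omega) = (-x + 2*z - 1) dx ∧ dy ∧ dz

For a 2-form omega = sum_{i<j} g_{ij} dx_i ∧ dx_j, the exterior derivative is
  d(omega) = sum_{i<j} d(g_{ij}) ∧ dx_i ∧ dx_j = sum_{i<j, k} (∂g_{ij}/∂x_k) dx_k ∧ dx_i ∧ dx_j.
Expand each term, using dx_k ∧ dx_i ∧ dx_j = sgn(permutation) dx_{(a)} ∧ dx_{(b)} ∧ dx_{(c)} with (a < b < c) sorted:
  d(2*x - 2*y^2 + z^2) includes (∂/∂z)(2*x - 2*y^2 + z^2) dz = (2*z) dz, which multiplied by dx ∧ dy gives (2*z) dx ∧ dy ∧ dz
  d(x*y) includes (∂/∂y)(x*y) dy = (x) dy, which multiplied by dx ∧ dz gives (-x) dx ∧ dy ∧ dz
  d(-x + 3*z^2 + 2*z) includes (∂/∂x)(-x + 3*z^2 + 2*z) dx = (-1) dx, which multiplied by dy ∧ dz gives (-1) dx ∧ dy ∧ dz
Collecting like 3-forms: d(omega) = (-x + 2*z - 1) dx ∧ dy ∧ dz.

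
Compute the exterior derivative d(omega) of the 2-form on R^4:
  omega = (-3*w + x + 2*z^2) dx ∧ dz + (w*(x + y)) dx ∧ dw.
d(omega) = (-3) dx ∧ dz ∧ dw + (-w) dx ∧ dy ∧ dw

For a 2-form omega = sum_{i<j} g_{ij} dx_i ∧ dx_j, the exterior derivative is
  d(omega) = sum_{i<j} d(g_{ij}) ∧ dx_i ∧ dx_j = sum_{i<j, k} (∂g_{ij}/∂x_k) dx_k ∧ dx_i ∧ dx_j.
Expand each term, using dx_k ∧ dx_i ∧ dx_j = sgn(permutation) dx_{(a)} ∧ dx_{(b)} ∧ dx_{(c)} with (a < b < c) sorted:
  d(-3*w + x + 2*z^2) includes (∂/∂w)(-3*w + x + 2*z^2) dw = (-3) dw, which multiplied by dx ∧ dz gives (-3) dx ∧ dz ∧ dw
  d(w*(x + y)) includes (∂/∂y)(w*(x + y)) dy = (w) dy, which multiplied by dx ∧ dw gives (-w) dx ∧ dy ∧ dw
Collecting like 3-forms: d(omega) = (-3) dx ∧ dz ∧ dw + (-w) dx ∧ dy ∧ dw.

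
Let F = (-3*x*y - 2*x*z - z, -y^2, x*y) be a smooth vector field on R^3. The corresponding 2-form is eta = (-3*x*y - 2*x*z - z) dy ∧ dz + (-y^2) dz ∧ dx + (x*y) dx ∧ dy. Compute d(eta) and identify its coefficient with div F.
d(eta) = (-5*y - 2*z) dx ∧ dy ∧ dz; div F = -5*y - 2*z

For a 2-form in R^3 of the form above, applying d gives a 3-form with coefficient ∂P/∂x + ∂Q/∂y + ∂R/∂z:
  ∂P/∂x = -3*y - 2*z
  ∂Q/∂y = -2*y
  ∂R/∂z = 0
Sum = -5*y - 2*z, which is exactly div F.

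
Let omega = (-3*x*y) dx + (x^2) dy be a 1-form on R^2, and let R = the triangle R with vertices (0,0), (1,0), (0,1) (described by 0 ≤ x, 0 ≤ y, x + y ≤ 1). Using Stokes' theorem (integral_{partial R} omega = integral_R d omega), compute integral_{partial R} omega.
integral_(partial R) omega = 5/6

Stokes: integral_partial_R omega = integral_R d omega with d omega = (∂Q/∂x - ∂P/∂y) dx ∧ dy.
  ∂Q/∂x = 2*x
  ∂P/∂y = -3*x
  integrand = ∂Q/∂x - ∂P/∂y = 5*x.
Integrating over R: integral_0^1 integral_0^{1-x} (5*x) dy dx = 5/6.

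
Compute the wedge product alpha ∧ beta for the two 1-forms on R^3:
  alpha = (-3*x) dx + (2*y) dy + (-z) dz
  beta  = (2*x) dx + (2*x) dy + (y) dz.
alpha ∧ beta = (-2*x*(3*x + 2*y)) dx ∧ dy + (x*(-3*y + 2*z)) dx ∧ dz + (2*x*z + 2*y^2) dy ∧ dz

Distribute the wedge, using dx_i ∧ dx_j = -dx_j ∧ dx_i and dx_i ∧ dx_i = 0. For each pair (i, j) with i < j, the coefficient of dx_i ∧ dx_j in alpha ∧ beta is (alpha_i * beta_j - alpha_j * beta_i). Collecting: alpha ∧ beta = (-2*x*(3*x + 2*y)) dx ∧ dy + (x*(-3*y + 2*z)) dx ∧ dz + (2*x*z + 2*y^2) dy ∧ dz.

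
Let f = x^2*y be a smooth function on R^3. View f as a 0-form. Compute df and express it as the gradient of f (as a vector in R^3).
df = (2*x*y) dx + (x^2) dy + (0) dz; grad f = (2*x*y, x^2, 0)

For a 0-form f, d f = (∂f/∂x) dx + (∂f/∂y) dy + (∂f/∂z) dz. The components of the vector representation are exactly the entries of grad f in Cartesian coordinates:
  ∂f/∂x = 2*x*y
  ∂f/∂y = x^2
  ∂f/∂z = 0.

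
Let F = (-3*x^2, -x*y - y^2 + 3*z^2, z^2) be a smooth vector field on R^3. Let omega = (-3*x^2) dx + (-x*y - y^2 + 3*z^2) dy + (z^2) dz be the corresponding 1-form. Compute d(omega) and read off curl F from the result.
d(omega) = (-6*z) dy ∧ dz + (0) dz ∧ dx + (-y) dx ∧ dy; curl F = (-6*z, 0, -y)

d omega = sum_{i<j} (∂f_j/∂x_i - ∂f_i/∂x_j) dx_i ∧ dx_j. Under the identification (dy ∧ dz, dz ∧ dx, dx ∧ dy) ↔ (e_x, e_y, e_z), the coefficients are exactly the components of curl F. Compute:
  ∂R/∂y - ∂Q/∂z = (0) - (6*z) = -6*z
  ∂P/∂z - ∂R/∂x = (0) - (0) = 0
  ∂Q/∂x - ∂P/∂y = (-y) - (0) = -y.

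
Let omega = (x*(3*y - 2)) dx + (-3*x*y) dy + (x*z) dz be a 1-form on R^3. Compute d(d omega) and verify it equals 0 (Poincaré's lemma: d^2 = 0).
d(d omega) = 0

Step 1: d omega = sum_{i<j} (∂f_j/∂x_i - ∂f_i/∂x_j) dx_i ∧ dx_j:
  coeff of dx ∧ dy: -3*x - 3*y
  coeff of dx ∧ dz: z
  coeff of dy ∧ dz: 0
Step 2: Apply d again to each 2-form coefficient. The only possible 3-form in R^3 is dx ∧ dy ∧ dz, with coefficient
  ∂(coeff of dy∧dz)/∂x - ∂(coeff of dx∧dz)/∂y + ∂(coeff of dx∧dy)/∂z
  = ∂/∂x (0) - ∂/∂y (z) + ∂/∂z (-3*x - 3*y).
Each of these terms simplifies to sums of mixed partials that cancel in pairs. The result is 0 (by equality of mixed partials for smooth functions — Schwarz / Clairaut).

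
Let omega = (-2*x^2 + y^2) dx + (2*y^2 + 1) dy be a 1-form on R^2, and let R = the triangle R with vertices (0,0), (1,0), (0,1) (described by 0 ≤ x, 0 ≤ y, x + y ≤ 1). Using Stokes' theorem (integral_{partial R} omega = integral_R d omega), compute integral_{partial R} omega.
integral_(partial R) omega = -1/3

Stokes: integral_partial_R omega = integral_R d omega with d omega = (∂Q/∂x - ∂P/∂y) dx ∧ dy.
  ∂Q/∂x = 0
  ∂P/∂y = 2*y
  integrand = ∂Q/∂x - ∂P/∂y = -2*y.
Integrating over R: integral_0^1 integral_0^{1-x} (-2*y) dy dx = -1/3.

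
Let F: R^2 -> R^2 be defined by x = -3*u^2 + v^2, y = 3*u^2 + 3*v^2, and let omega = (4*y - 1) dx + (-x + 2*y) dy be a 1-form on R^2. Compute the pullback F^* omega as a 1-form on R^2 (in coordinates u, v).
F^* omega = (6*u*(-3*u^2 - 7*v^2 + 1)) du + (2*v*(39*u^2 + 27*v^2 - 1)) dv

Using F^*(f dg) = (f ∘ F) d(g ∘ F), substitute each coordinate x_i by F_i(u, v) in f_i, and replace dx_i by d F_i = (∂F_i/∂u) du + (∂F_i/∂v) dv.
  For the x component: f_1(F) = 12*u^2 + 12*v^2 - 1; d F_1 = (-6*u) du + (2*v) dv
  For the y component: f_2(F) = 9*u^2 + 5*v^2; d F_2 = (6*u) du + (6*v) dv
Combining and collecting du, dv coefficients:
  coeff of du: 6*u*(-3*u^2 - 7*v^2 + 1)
  coeff of dv: 2*v*(39*u^2 + 27*v^2 - 1)
F^* omega = (6*u*(-3*u^2 - 7*v^2 + 1)) du + (2*v*(39*u^2 + 27*v^2 - 1)) dv.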